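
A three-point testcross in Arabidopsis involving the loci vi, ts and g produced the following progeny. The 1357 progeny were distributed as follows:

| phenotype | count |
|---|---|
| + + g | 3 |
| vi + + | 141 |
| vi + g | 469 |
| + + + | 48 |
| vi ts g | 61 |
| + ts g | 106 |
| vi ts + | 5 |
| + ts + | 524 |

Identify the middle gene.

The two most frequent reciprocal classes, + ts + and vi + g, are the parental types, so the F1 was + ts + / vi + g.
The two rarest classes, vi ts + and + + g, are the double crossovers. Comparing them with the parentals, only the vi allele has switched, so vi is the middle locus and the order is ts – vi – g.

vi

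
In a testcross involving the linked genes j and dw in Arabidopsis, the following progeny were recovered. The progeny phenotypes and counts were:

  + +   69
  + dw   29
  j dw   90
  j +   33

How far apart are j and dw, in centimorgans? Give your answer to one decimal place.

28.1 centimorgans

The two most frequent classes, + + (69) and j dw (90), are the parental types, so the F1 was + + / j dw.
The recombinant classes are + dw and j +: 29 + 33 = 62.
Recombination frequency = 62/221 = 0.2805 ≈ 28.1%, i.e. 28.1 centimorgans.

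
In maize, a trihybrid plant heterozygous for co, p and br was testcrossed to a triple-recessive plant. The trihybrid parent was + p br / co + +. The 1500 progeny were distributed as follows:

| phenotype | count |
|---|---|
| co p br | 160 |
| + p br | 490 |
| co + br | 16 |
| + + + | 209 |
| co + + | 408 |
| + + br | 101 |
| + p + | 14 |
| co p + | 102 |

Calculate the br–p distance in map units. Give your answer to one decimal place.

The two rarest classes, + p + and co + br, are the double crossovers. Comparing them with the parentals, only the br allele has switched, so br is the middle locus and the order is co – br – p.
Crossovers in the br–p interval produce the single-crossover classes + + br and co p + (101 + 102 = 203) plus the double crossovers (30).
RF(br–p) = (203 + 30) / 1500 = 233/1500 = 0.1553 → 15.5 map units.

15.5 map units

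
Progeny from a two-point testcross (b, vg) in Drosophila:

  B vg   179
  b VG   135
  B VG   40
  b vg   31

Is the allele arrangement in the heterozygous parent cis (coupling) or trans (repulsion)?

The two most frequent classes are B vg (179) and b VG (135); these are the parental (non-recombinant) types.
So the F1 carried B vg on one chromosome and b VG on the other — the recessive alleles are on opposite chromosomes (trans / repulsion).

trans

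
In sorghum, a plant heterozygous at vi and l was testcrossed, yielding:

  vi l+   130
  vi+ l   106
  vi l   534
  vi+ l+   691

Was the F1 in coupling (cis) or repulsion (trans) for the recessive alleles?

cis

The two most frequent classes are vi+ l+ (691) and vi l (534); these are the parental (non-recombinant) types.
So the F1 carried vi+ l+ on one chromosome and vi l on the other — the recessive alleles are on the same chromosome (cis / coupling).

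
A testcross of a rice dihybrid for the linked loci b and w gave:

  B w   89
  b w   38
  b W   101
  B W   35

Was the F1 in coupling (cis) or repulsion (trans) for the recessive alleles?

The two most frequent classes are B w (89) and b W (101); these are the parental (non-recombinant) types.
So the F1 carried B w on one chromosome and b W on the other — the recessive alleles are on opposite chromosomes (trans / repulsion).

trans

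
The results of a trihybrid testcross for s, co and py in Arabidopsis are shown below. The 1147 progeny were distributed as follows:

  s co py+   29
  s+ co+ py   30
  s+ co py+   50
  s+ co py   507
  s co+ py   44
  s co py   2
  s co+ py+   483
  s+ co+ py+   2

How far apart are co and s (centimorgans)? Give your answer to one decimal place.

5.5 centimorgans

The two most frequent reciprocal classes, s+ co py and s co+ py+, are the parental types, so the F1 was s+ co py / s co+ py+.
The two rarest classes, s co py and s+ co+ py+, are the double crossovers. Comparing them with the parentals, only the s allele has switched, so s is the middle locus and the order is py – s – co.
Crossovers in the s–co interval produce the single-crossover classes s+ co+ py and s co py+ (30 + 29 = 59) plus the double crossovers (4).
RF(s–co) = (59 + 4) / 1147 = 63/1147 = 0.0549 → 5.5 centimorgans.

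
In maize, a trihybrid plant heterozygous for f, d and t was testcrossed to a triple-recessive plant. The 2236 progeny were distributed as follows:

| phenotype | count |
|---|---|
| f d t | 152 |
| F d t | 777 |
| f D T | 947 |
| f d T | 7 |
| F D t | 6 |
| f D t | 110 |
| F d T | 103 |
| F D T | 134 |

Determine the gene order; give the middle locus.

The two most frequent reciprocal classes, f D T and F d t, are the parental types, so the F1 was f D T / F d t.
The two rarest classes, f d T and F D t, are the double crossovers. Comparing them with the parentals, only the d allele has switched, so d is the middle locus and the order is t – d – f.

d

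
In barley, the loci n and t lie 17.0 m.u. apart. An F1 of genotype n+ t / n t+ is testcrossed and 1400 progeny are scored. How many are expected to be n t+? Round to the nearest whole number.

A map distance of 17.0 m.u. corresponds to a recombination frequency of 0.170.
The F1 is n+ t / n t+, so n t+ is a parental gamete class with expected frequency (1 − r)/2 = 0.830/2 = 0.4150.
Expected number = 0.4150 × 1400 = 581.00 ≈ 581.

581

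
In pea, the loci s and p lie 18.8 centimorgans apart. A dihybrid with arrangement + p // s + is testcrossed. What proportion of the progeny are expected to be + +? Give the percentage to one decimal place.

A map distance of 18.8 centimorgans corresponds to a recombination frequency of 0.188.
The F1 is + p / s +, so + + is a recombinant gamete class with expected frequency r/2 = 0.188/2 = 0.0940.
That is 0.0940 = 9.4% of the progeny.

9.4%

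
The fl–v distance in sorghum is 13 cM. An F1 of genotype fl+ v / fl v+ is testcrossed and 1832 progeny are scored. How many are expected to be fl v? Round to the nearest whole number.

A map distance of 13 cM corresponds to a recombination frequency of 0.130.
The F1 is fl+ v / fl v+, so fl v is a recombinant gamete class with expected frequency r/2 = 0.130/2 = 0.0650.
Expected number = 0.0650 × 1832 = 119.08 ≈ 119.

119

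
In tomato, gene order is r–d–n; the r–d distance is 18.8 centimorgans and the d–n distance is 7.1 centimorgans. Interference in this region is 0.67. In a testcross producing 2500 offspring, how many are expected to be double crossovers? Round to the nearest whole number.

Map distances give recombination frequencies of 0.188 and 0.071 for the two intervals.
With interference 0.67 (so coincidence = 0.33), expected double-crossover frequency = 0.188 × 0.071 × 0.33 = 0.00440.
Expected number = 0.00440 × 2500 = 11.01 ≈ 11.

11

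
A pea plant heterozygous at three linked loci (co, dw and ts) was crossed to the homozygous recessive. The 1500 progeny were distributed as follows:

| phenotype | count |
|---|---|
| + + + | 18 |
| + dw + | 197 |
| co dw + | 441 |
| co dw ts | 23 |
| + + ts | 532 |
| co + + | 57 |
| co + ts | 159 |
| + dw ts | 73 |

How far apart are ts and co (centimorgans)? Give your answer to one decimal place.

The two most frequent reciprocal classes, co dw + and + + ts, are the parental types, so the F1 was co dw + / + + ts.
The two rarest classes, co dw ts and + + +, are the double crossovers. Comparing them with the parentals, only the ts allele has switched, so ts is the middle locus and the order is co – ts – dw.
Crossovers in the co–ts interval produce the single-crossover classes + dw + and co + ts (197 + 159 = 356) plus the double crossovers (41).
RF(co–ts) = (356 + 41) / 1500 = 397/1500 = 0.2647 → 26.5 centimorgans.

26.5 centimorgans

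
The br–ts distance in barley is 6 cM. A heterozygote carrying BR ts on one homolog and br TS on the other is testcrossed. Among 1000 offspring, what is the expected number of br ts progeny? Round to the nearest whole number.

A map distance of 6 cM corresponds to a recombination frequency of 0.060.
The F1 is BR ts / br TS, so br ts is a recombinant gamete class with expected frequency r/2 = 0.060/2 = 0.0300.
Expected number = 0.0300 × 1000 = 30.00 ≈ 30.

30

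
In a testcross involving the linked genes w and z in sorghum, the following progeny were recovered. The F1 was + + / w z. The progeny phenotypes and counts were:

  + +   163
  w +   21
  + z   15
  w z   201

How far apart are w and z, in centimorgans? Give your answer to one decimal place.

9.0 centimorgans

The recombinant classes are + z and w +: 15 + 21 = 36.
Recombination frequency = 36/400 = 0.0900 ≈ 9.0%, i.e. 9.0 centimorgans.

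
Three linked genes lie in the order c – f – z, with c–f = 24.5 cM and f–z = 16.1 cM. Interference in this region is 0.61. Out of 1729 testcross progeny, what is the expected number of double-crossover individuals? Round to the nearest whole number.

Map distances give recombination frequencies of 0.245 and 0.161 for the two intervals.
With interference 0.61 (so coincidence = 0.39), expected double-crossover frequency = 0.245 × 0.161 × 0.39 = 0.01538.
Expected number = 0.01538 × 1729 = 26.60 ≈ 27.

27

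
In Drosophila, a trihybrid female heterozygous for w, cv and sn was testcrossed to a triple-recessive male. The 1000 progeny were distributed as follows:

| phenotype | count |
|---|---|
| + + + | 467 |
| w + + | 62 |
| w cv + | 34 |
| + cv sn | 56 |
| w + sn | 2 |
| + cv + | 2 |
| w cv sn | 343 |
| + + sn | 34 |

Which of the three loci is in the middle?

The two most frequent reciprocal classes, + + + and w cv sn, are the parental types, so the F1 was + + + / w cv sn.
The two rarest classes, + cv + and w + sn, are the double crossovers. Comparing them with the parentals, only the cv allele has switched, so cv is the middle locus and the order is w – cv – sn.

cv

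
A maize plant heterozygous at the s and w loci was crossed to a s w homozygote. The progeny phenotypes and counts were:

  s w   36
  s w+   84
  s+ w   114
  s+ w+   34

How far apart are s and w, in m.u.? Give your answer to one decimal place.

The two most frequent classes, s+ w (114) and s w+ (84), are the parental types, so the F1 was s+ w / s w+.
The recombinant classes are s+ w+ and s w: 34 + 36 = 70.
Recombination frequency = 70/268 = 0.2612 ≈ 26.1%, i.e. 26.1 m.u.

26.1 m.u.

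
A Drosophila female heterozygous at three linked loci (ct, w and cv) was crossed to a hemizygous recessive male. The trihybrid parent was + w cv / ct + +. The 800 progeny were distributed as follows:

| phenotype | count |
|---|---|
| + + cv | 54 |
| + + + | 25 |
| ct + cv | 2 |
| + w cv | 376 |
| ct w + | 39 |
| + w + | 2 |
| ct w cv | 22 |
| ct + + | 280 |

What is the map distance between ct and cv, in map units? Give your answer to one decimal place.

The two rarest classes, + w + and ct + cv, are the double crossovers. Comparing them with the parentals, only the cv allele has switched, so cv is the middle locus and the order is w – cv – ct.
Crossovers in the cv–ct interval produce the single-crossover classes ct w cv and + + + (22 + 25 = 47) plus the double crossovers (4).
RF(cv–ct) = (47 + 4) / 800 = 51/800 = 0.0638 → 6.4 map units.

6.4 map units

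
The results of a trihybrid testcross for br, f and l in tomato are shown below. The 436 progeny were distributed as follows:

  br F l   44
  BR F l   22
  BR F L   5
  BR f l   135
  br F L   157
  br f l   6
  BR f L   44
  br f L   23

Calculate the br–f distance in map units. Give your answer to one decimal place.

The two most frequent reciprocal classes, BR f l and br F L, are the parental types, so the F1 was BR f l / br F L.
The two rarest classes, br f l and BR F L, are the double crossovers. Comparing them with the parentals, only the br allele has switched, so br is the middle locus and the order is f – br – l.
Crossovers in the f–br interval produce the single-crossover classes BR F l and br f L (22 + 23 = 45) plus the double crossovers (11).
RF(f–br) = (45 + 11) / 436 = 56/436 = 0.1284 → 12.8 map units.

12.8 map units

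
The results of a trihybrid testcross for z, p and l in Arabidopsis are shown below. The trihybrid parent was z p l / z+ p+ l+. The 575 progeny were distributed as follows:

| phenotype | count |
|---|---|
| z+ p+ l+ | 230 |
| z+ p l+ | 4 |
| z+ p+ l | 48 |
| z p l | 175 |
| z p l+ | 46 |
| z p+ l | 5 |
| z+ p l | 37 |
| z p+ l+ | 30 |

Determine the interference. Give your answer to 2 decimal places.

The two rarest classes, z p+ l and z+ p l+, are the double crossovers. Comparing them with the parentals, only the p allele has switched, so p is the middle locus and the order is l – p – z.
l–p: (94 + 9)/575 = 0.1791; p–z: (67 + 9)/575 = 0.1322.
Expected DCO frequency = 0.1791 × 0.1322 ≈ 0.02368; observed = 9/575 ≈ 0.01565.
Coefficient of coincidence = 0.01565/0.02368 ≈ 0.66; interference = 1 − 0.66 = 0.34.

0.34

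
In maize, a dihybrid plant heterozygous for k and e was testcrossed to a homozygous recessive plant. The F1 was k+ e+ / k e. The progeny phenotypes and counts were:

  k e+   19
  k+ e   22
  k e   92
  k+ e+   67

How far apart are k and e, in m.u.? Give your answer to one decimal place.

20.5 m.u.

The recombinant classes are k+ e and k e+: 22 + 19 = 41.
Recombination frequency = 41/200 = 0.2050 ≈ 20.5%, i.e. 20.5 m.u.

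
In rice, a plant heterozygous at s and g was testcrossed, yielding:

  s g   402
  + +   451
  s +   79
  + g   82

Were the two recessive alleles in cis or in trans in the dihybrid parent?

cis

The two most frequent classes are + + (451) and s g (402); these are the parental (non-recombinant) types.
So the F1 carried + + on one chromosome and s g on the other — the recessive alleles are on the same chromosome (cis / coupling).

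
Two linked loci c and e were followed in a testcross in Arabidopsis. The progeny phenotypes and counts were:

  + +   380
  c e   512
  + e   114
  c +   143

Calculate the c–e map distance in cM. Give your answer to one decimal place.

The two most frequent classes, + + (380) and c e (512), are the parental types, so the F1 was + + / c e.
The recombinant classes are + e and c +: 114 + 143 = 257.
Recombination frequency = 257/1149 = 0.2237 ≈ 22.4%, i.e. 22.4 cM.

22.4 cM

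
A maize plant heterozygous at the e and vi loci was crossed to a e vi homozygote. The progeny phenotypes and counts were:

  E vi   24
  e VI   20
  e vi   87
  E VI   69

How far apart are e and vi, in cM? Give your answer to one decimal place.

The two most frequent classes, E VI (69) and e vi (87), are the parental types, so the F1 was E VI / e vi.
The recombinant classes are E vi and e VI: 24 + 20 = 44.
Recombination frequency = 44/200 = 0.2200 ≈ 22.0%, i.e. 22.0 cM.

22.0 cM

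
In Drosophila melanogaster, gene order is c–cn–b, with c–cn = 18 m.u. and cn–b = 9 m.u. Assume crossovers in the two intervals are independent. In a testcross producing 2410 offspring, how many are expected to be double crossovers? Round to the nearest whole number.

39

Map distances give recombination frequencies of 0.180 and 0.090 for the two intervals.
With no interference, expected double-crossover frequency = 0.180 × 0.090 = 0.01620.
Expected number = 0.01620 × 2410 = 39.04 ≈ 39.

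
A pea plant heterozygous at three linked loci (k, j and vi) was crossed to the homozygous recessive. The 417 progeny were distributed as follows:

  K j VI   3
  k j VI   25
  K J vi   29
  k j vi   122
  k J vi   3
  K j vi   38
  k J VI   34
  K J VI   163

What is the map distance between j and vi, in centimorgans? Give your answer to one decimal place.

14.4 centimorgans

The two most frequent reciprocal classes, K J VI and k j vi, are the parental types, so the F1 was K J VI / k j vi.
The two rarest classes, K j VI and k J vi, are the double crossovers. Comparing them with the parentals, only the j allele has switched, so j is the middle locus and the order is k – j – vi.
Crossovers in the j–vi interval produce the single-crossover classes K J vi and k j VI (29 + 25 = 54) plus the double crossovers (6).
RF(j–vi) = (54 + 6) / 417 = 60/417 = 0.1439 → 14.4 centimorgans.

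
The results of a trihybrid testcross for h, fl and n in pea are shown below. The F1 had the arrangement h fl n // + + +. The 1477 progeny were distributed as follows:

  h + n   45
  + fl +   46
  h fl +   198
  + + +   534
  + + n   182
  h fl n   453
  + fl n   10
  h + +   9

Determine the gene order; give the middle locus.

h

The two rarest classes, + fl n and h + +, are the double crossovers. Comparing them with the parentals, only the h allele has switched, so h is the middle locus and the order is n – h – fl.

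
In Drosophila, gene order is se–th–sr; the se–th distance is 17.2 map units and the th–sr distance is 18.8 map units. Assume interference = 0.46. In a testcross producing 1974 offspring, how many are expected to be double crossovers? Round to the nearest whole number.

34

Map distances give recombination frequencies of 0.172 and 0.188 for the two intervals.
With interference 0.46 (so coincidence = 0.54), expected double-crossover frequency = 0.172 × 0.188 × 0.54 = 0.01746.
Expected number = 0.01746 × 1974 = 34.47 ≈ 34.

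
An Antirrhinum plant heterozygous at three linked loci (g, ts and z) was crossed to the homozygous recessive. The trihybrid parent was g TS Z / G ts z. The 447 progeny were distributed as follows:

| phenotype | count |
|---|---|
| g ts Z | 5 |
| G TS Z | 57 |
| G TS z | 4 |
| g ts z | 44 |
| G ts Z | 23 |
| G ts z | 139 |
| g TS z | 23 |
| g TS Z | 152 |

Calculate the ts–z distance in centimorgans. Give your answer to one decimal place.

The two rarest classes, g ts Z and G TS z, are the double crossovers. Comparing them with the parentals, only the ts allele has switched, so ts is the middle locus and the order is g – ts – z.
Crossovers in the ts–z interval produce the single-crossover classes g TS z and G ts Z (23 + 23 = 46) plus the double crossovers (9).
RF(ts–z) = (46 + 9) / 447 = 55/447 = 0.1230 → 12.3 centimorgans.

12.3 centimorgans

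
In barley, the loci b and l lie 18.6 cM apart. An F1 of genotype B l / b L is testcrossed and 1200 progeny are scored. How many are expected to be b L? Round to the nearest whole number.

488

A map distance of 18.6 cM corresponds to a recombination frequency of 0.186.
The F1 is B l / b L, so b L is a parental gamete class with expected frequency (1 − r)/2 = 0.814/2 = 0.4070.
Expected number = 0.4070 × 1200 = 488.40 ≈ 488.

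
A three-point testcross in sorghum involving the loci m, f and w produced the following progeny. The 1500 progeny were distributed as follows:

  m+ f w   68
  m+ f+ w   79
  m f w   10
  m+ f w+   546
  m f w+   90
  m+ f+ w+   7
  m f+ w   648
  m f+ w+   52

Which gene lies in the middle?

f

The two most frequent reciprocal classes, m+ f w+ and m f+ w, are the parental types, so the F1 was m+ f w+ / m f+ w.
The two rarest classes, m+ f+ w+ and m f w, are the double crossovers. Comparing them with the parentals, only the f allele has switched, so f is the middle locus and the order is w – f – m.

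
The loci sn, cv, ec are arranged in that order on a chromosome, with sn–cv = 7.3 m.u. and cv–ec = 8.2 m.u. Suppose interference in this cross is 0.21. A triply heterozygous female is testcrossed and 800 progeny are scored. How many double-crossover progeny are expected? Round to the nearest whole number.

Map distances give recombination frequencies of 0.073 and 0.082 for the two intervals.
With interference 0.21 (so coincidence = 0.79), expected double-crossover frequency = 0.073 × 0.082 × 0.79 = 0.00473.
Expected number = 0.00473 × 800 = 3.78 ≈ 4.

4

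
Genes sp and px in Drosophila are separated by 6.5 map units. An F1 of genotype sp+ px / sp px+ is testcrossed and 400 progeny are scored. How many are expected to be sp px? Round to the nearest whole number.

13

A map distance of 6.5 map units corresponds to a recombination frequency of 0.065.
The F1 is sp+ px / sp px+, so sp px is a recombinant gamete class with expected frequency r/2 = 0.065/2 = 0.0325.
Expected number = 0.0325 × 400 = 13.00 ≈ 13.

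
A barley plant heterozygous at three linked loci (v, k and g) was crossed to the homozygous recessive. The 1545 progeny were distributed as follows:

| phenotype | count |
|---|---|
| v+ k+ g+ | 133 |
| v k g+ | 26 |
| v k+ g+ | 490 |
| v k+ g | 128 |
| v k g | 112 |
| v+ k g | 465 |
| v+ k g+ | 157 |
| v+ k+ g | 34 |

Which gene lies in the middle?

The two most frequent reciprocal classes, v+ k g and v k+ g+, are the parental types, so the F1 was v+ k g / v k+ g+.
The two rarest classes, v+ k+ g and v k g+, are the double crossovers. Comparing them with the parentals, only the k allele has switched, so k is the middle locus and the order is v – k – g.

k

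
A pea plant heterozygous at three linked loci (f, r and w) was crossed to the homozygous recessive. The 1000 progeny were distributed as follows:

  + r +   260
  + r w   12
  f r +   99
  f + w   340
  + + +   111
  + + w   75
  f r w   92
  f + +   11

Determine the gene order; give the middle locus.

w

The two most frequent reciprocal classes, + r + and f + w, are the parental types, so the F1 was + r + / f + w.
The two rarest classes, + r w and f + +, are the double crossovers. Comparing them with the parentals, only the w allele has switched, so w is the middle locus and the order is r – w – f.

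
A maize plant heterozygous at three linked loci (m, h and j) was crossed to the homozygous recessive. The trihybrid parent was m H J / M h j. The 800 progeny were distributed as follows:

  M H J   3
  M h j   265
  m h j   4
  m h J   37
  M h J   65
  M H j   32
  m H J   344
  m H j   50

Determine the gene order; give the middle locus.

The two rarest classes, M H J and m h j, are the double crossovers. Comparing them with the parentals, only the m allele has switched, so m is the middle locus and the order is h – m – j.

m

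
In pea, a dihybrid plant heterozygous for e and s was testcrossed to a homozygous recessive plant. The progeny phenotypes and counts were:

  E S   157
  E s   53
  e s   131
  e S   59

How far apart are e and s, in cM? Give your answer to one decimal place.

28.0 cM

The two most frequent classes, E S (157) and e s (131), are the parental types, so the F1 was E S / e s.
The recombinant classes are E s and e S: 53 + 59 = 112.
Recombination frequency = 112/400 = 0.2800 ≈ 28.0%, i.e. 28.0 cM.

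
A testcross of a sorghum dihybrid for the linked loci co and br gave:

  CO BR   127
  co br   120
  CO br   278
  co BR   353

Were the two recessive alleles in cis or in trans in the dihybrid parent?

trans

The two most frequent classes are CO br (278) and co BR (353); these are the parental (non-recombinant) types.
So the F1 carried CO br on one chromosome and co BR on the other — the recessive alleles are on opposite chromosomes (trans / repulsion).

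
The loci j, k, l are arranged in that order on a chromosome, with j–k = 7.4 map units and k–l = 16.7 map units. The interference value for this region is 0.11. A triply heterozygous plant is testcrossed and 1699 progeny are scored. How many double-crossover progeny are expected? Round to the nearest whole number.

19

Map distances give recombination frequencies of 0.074 and 0.167 for the two intervals.
With interference 0.11 (so coincidence = 0.89), expected double-crossover frequency = 0.074 × 0.167 × 0.89 = 0.01100.
Expected number = 0.01100 × 1699 = 18.69 ≈ 19.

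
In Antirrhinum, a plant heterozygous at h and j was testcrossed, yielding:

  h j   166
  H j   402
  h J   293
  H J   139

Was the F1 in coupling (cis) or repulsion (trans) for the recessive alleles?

trans

The two most frequent classes are H j (402) and h J (293); these are the parental (non-recombinant) types.
So the F1 carried H j on one chromosome and h J on the other — the recessive alleles are on opposite chromosomes (trans / repulsion).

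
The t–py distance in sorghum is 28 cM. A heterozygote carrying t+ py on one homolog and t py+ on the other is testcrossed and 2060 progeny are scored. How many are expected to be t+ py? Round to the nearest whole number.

742

A map distance of 28 cM corresponds to a recombination frequency of 0.280.
The F1 is t+ py / t py+, so t+ py is a parental gamete class with expected frequency (1 − r)/2 = 0.720/2 = 0.3600.
Expected number = 0.3600 × 2060 = 741.60 ≈ 742.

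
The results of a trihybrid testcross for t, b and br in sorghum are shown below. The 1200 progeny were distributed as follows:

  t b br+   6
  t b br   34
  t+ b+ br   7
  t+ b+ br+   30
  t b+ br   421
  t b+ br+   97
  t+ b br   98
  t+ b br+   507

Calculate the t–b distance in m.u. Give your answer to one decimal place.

The two most frequent reciprocal classes, t b+ br and t+ b br+, are the parental types, so the F1 was t b+ br / t+ b br+.
The two rarest classes, t+ b+ br and t b br+, are the double crossovers. Comparing them with the parentals, only the t allele has switched, so t is the middle locus and the order is b – t – br.
Crossovers in the b–t interval produce the single-crossover classes t b br and t+ b+ br+ (34 + 30 = 64) plus the double crossovers (13).
RF(b–t) = (64 + 13) / 1200 = 77/1200 = 0.0642 → 6.4 m.u.

6.4 m.u.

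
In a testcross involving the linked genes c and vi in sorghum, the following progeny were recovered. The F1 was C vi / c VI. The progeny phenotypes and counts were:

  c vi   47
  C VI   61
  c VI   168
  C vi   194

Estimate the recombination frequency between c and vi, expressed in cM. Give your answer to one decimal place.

The recombinant classes are C VI and c vi: 61 + 47 = 108.
Recombination frequency = 108/470 = 0.2298 ≈ 23.0%, i.e. 23.0 cM.

23.0 cM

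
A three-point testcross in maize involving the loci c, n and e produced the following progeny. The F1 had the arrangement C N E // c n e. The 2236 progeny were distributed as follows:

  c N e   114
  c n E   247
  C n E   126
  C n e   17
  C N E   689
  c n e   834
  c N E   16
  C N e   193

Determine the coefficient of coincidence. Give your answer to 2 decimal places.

The two rarest classes, c N E and C n e, are the double crossovers. Comparing them with the parentals, only the c allele has switched, so c is the middle locus and the order is e – c – n.
e–c: (440 + 33)/2236 = 0.2115; c–n: (240 + 33)/2236 = 0.1221.
Expected DCO frequency = 0.2115 × 0.1221 ≈ 0.02582; observed = 33/2236 ≈ 0.01476.
Coefficient of coincidence = 0.01476/0.02582 ≈ 0.57.

0.57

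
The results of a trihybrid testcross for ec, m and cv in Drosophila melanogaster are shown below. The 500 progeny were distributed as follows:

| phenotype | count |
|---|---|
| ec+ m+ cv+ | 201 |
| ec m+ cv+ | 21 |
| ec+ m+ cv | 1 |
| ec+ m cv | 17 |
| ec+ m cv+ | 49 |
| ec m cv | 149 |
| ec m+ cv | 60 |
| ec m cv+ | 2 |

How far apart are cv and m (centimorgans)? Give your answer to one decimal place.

22.4 centimorgans

The two most frequent reciprocal classes, ec+ m+ cv+ and ec m cv, are the parental types, so the F1 was ec+ m+ cv+ / ec m cv.
The two rarest classes, ec+ m+ cv and ec m cv+, are the double crossovers. Comparing them with the parentals, only the cv allele has switched, so cv is the middle locus and the order is ec – cv – m.
Crossovers in the cv–m interval produce the single-crossover classes ec+ m cv+ and ec m+ cv (49 + 60 = 109) plus the double crossovers (3).
RF(cv–m) = (109 + 3) / 500 = 112/500 = 0.2240 → 22.4 centimorgans.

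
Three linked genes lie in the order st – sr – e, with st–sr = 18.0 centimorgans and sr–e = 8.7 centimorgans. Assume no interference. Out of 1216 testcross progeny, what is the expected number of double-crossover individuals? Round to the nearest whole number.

19

Map distances give recombination frequencies of 0.180 and 0.087 for the two intervals.
With no interference, expected double-crossover frequency = 0.180 × 0.087 = 0.01566.
Expected number = 0.01566 × 1216 = 19.04 ≈ 19.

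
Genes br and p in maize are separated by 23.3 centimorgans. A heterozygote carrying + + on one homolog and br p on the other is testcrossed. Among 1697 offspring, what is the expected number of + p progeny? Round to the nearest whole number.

A map distance of 23.3 centimorgans corresponds to a recombination frequency of 0.233.
The F1 is + + / br p, so + p is a recombinant gamete class with expected frequency r/2 = 0.233/2 = 0.1165.
Expected number = 0.1165 × 1697 = 197.70 ≈ 198.

198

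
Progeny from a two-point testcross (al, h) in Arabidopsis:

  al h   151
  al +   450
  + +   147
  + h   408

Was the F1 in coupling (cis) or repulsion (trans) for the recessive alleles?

The two most frequent classes are + h (408) and al + (450); these are the parental (non-recombinant) types.
So the F1 carried + h on one chromosome and al + on the other — the recessive alleles are on opposite chromosomes (trans / repulsion).

trans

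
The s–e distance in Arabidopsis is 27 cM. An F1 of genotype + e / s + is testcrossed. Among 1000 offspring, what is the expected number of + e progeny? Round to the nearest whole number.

365

A map distance of 27 cM corresponds to a recombination frequency of 0.270.
The F1 is + e / s +, so + e is a parental gamete class with expected frequency (1 − r)/2 = 0.730/2 = 0.3650.
Expected number = 0.3650 × 1000 = 365.00 ≈ 365.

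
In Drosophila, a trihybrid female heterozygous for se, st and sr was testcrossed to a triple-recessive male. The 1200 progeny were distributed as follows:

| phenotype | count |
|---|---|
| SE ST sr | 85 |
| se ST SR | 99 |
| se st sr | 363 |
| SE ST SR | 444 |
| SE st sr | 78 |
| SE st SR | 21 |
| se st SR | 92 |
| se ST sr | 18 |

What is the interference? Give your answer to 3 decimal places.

-0.003

The two most frequent reciprocal classes, SE ST SR and se st sr, are the parental types, so the F1 was SE ST SR / se st sr.
The two rarest classes, SE st SR and se ST sr, are the double crossovers. Comparing them with the parentals, only the st allele has switched, so st is the middle locus and the order is se – st – sr.
se–st: (177 + 39)/1200 = 0.1800; st–sr: (177 + 39)/1200 = 0.1800.
Expected DCO frequency = 0.1800 × 0.1800 ≈ 0.03240; observed = 39/1200 ≈ 0.03250.
Coefficient of coincidence = 0.03250/0.03240 ≈ 1.003; interference = 1 − 1.003 = -0.003.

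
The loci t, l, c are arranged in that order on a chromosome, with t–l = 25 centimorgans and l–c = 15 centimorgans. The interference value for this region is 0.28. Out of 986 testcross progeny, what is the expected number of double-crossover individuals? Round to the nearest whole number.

Map distances give recombination frequencies of 0.250 and 0.150 for the two intervals.
With interference 0.28 (so coincidence = 0.72), expected double-crossover frequency = 0.250 × 0.150 × 0.72 = 0.02700.
Expected number = 0.02700 × 986 = 26.62 ≈ 27.

27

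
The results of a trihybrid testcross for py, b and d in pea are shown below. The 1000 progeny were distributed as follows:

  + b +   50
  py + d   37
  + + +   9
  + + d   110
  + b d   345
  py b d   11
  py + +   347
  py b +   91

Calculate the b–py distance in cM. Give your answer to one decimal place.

The two most frequent reciprocal classes, py + + and + b d, are the parental types, so the F1 was py + + / + b d.
The two rarest classes, + + + and py b d, are the double crossovers. Comparing them with the parentals, only the py allele has switched, so py is the middle locus and the order is d – py – b.
Crossovers in the py–b interval produce the single-crossover classes py b + and + + d (91 + 110 = 201) plus the double crossovers (20).
RF(py–b) = (201 + 20) / 1000 = 221/1000 = 0.2210 → 22.1 cM.

22.1 cM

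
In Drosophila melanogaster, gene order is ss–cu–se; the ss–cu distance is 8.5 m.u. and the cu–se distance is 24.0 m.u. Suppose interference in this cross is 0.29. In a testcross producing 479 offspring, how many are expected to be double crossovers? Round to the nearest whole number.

7

Map distances give recombination frequencies of 0.085 and 0.240 for the two intervals.
With interference 0.29 (so coincidence = 0.71), expected double-crossover frequency = 0.085 × 0.240 × 0.71 = 0.01448.
Expected number = 0.01448 × 479 = 6.94 ≈ 7.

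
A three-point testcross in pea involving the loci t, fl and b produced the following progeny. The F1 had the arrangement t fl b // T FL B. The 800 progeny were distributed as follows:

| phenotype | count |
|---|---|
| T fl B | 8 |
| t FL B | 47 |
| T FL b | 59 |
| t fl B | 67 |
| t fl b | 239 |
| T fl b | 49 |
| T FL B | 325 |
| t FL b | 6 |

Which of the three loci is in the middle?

The two rarest classes, t FL b and T fl B, are the double crossovers. Comparing them with the parentals, only the fl allele has switched, so fl is the middle locus and the order is b – fl – t.

fl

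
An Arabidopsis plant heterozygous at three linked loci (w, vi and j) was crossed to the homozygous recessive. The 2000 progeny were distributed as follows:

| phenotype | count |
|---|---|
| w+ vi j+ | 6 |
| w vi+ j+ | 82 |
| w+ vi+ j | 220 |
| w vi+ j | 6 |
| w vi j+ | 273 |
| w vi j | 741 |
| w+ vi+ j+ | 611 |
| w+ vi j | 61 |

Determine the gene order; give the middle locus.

vi

The two most frequent reciprocal classes, w+ vi+ j+ and w vi j, are the parental types, so the F1 was w+ vi+ j+ / w vi j.
The two rarest classes, w+ vi j+ and w vi+ j, are the double crossovers. Comparing them with the parentals, only the vi allele has switched, so vi is the middle locus and the order is w – vi – j.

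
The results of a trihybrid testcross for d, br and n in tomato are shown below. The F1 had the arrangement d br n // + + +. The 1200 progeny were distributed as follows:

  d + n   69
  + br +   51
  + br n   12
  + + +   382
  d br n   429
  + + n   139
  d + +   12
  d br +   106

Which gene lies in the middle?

d

The two rarest classes, + br n and d + +, are the double crossovers. Comparing them with the parentals, only the d allele has switched, so d is the middle locus and the order is n – d – br.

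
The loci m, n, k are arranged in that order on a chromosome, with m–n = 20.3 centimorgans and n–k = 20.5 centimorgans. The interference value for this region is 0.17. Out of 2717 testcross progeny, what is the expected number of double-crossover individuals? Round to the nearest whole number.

94

Map distances give recombination frequencies of 0.203 and 0.205 for the two intervals.
With interference 0.17 (so coincidence = 0.83), expected double-crossover frequency = 0.203 × 0.205 × 0.83 = 0.03454.
Expected number = 0.03454 × 2717 = 93.85 ≈ 94.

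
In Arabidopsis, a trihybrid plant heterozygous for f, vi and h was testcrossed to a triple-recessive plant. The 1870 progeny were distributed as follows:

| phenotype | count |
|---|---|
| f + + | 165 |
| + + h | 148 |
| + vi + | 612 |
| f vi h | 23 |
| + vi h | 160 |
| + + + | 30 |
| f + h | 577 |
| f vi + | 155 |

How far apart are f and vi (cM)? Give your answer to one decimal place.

The two most frequent reciprocal classes, + vi + and f + h, are the parental types, so the F1 was + vi + / f + h.
The two rarest classes, + + + and f vi h, are the double crossovers. Comparing them with the parentals, only the vi allele has switched, so vi is the middle locus and the order is h – vi – f.
Crossovers in the vi–f interval produce the single-crossover classes f vi + and + + h (155 + 148 = 303) plus the double crossovers (53).
RF(vi–f) = (303 + 53) / 1870 = 356/1870 = 0.1904 → 19.0 cM.

19.0 cM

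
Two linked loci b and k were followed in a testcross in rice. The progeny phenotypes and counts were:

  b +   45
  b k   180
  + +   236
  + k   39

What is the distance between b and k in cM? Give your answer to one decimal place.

16.8 cM

The two most frequent classes, + + (236) and b k (180), are the parental types, so the F1 was + + / b k.
The recombinant classes are + k and b +: 39 + 45 = 84.
Recombination frequency = 84/500 = 0.1680 ≈ 16.8%, i.e. 16.8 cM.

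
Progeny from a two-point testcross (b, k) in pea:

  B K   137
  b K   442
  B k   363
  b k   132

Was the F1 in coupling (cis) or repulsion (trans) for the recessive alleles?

trans

The two most frequent classes are B k (363) and b K (442); these are the parental (non-recombinant) types.
So the F1 carried B k on one chromosome and b K on the other — the recessive alleles are on opposite chromosomes (trans / repulsion).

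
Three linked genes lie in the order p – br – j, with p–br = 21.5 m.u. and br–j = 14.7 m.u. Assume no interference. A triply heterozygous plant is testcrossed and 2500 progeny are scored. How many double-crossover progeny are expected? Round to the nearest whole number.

79

Map distances give recombination frequencies of 0.215 and 0.147 for the two intervals.
With no interference, expected double-crossover frequency = 0.215 × 0.147 = 0.03161.
Expected number = 0.03161 × 2500 = 79.01 ≈ 79.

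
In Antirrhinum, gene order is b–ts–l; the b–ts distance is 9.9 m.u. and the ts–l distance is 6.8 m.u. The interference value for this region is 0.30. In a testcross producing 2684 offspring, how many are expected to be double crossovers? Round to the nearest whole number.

Map distances give recombination frequencies of 0.099 and 0.068 for the two intervals.
With interference 0.30 (so coincidence = 0.70), expected double-crossover frequency = 0.099 × 0.068 × 0.70 = 0.00471.
Expected number = 0.00471 × 2684 = 12.65 ≈ 13.

13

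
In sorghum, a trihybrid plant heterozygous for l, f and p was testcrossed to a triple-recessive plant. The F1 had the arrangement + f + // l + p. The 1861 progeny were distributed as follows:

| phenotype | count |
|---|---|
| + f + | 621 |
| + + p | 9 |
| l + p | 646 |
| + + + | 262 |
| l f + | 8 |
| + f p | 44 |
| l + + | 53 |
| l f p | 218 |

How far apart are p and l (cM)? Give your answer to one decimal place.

6.1 cM

The two rarest classes, l f + and + + p, are the double crossovers. Comparing them with the parentals, only the l allele has switched, so l is the middle locus and the order is p – l – f.
Crossovers in the p–l interval produce the single-crossover classes + f p and l + + (44 + 53 = 97) plus the double crossovers (17).
RF(p–l) = (97 + 17) / 1861 = 114/1861 = 0.0613 → 6.1 cM.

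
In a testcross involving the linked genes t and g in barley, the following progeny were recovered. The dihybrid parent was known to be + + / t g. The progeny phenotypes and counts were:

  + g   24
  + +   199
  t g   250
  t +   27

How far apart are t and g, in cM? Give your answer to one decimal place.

10.2 cM

The recombinant classes are + g and t +: 24 + 27 = 51.
Recombination frequency = 51/500 = 0.1020 ≈ 10.2%, i.e. 10.2 cM.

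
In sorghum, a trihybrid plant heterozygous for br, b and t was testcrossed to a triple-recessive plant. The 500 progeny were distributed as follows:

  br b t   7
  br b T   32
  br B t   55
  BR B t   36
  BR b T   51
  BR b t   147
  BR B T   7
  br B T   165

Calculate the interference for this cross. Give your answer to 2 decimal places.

The two most frequent reciprocal classes, br B T and BR b t, are the parental types, so the F1 was br B T / BR b t.
The two rarest classes, BR B T and br b t, are the double crossovers. Comparing them with the parentals, only the br allele has switched, so br is the middle locus and the order is b – br – t.
b–br: (68 + 14)/500 = 0.1640; br–t: (106 + 14)/500 = 0.2400.
Expected DCO frequency = 0.1640 × 0.2400 ≈ 0.03936; observed = 14/500 ≈ 0.02800.
Coefficient of coincidence = 0.02800/0.03936 ≈ 0.71; interference = 1 − 0.71 = 0.29.

0.29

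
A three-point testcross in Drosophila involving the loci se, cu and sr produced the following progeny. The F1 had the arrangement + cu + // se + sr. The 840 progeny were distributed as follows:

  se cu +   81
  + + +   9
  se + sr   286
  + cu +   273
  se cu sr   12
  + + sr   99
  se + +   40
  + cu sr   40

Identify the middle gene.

The two rarest classes, + + + and se cu sr, are the double crossovers. Comparing them with the parentals, only the cu allele has switched, so cu is the middle locus and the order is se – cu – sr.

cu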